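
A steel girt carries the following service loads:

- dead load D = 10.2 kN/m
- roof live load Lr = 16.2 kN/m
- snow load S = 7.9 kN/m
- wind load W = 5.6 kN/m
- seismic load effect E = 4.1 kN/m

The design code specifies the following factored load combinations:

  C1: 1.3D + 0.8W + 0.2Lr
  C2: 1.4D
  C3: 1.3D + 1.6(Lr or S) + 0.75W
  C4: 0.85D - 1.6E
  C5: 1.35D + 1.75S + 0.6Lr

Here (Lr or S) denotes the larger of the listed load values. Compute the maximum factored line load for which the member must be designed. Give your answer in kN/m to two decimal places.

43.38 kN/m

(Lr or S) → Lr = 16.2 kN/m.
C1: 1.3(10.2) + 0.8(5.6) + 0.2(16.2) = 13.26 + 4.48 + 3.24 = 20.98
C2: 1.4(10.2) = 14.28
C3: 1.3(10.2) + 1.6(16.2) + 0.75(5.6) = 13.26 + 25.92 + 4.20 = 43.38
C4: 0.85(10.2) - 1.6(4.1) = 8.67 - 6.56 = 2.11
C5: 1.35(10.2) + 1.75(7.9) + 0.6(16.2) = 13.77 + 13.83 + 9.72 = 37.32
Maximum is from combination 3.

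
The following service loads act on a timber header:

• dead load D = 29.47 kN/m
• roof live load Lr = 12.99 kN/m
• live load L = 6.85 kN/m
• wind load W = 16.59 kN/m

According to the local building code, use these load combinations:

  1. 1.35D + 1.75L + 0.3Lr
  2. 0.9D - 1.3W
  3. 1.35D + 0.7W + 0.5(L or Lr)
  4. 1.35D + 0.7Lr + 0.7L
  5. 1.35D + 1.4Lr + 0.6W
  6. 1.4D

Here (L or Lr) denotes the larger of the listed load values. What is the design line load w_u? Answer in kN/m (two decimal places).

(L or Lr) → Lr = 12.99 kN/m.
1. 1.35(29.47) + 1.75(6.85) + 0.3(12.99) = 39.78 + 11.99 + 3.90 = 55.67
2. 0.9(29.47) - 1.3(16.59) = 4.96
3. 1.35(29.47) + 0.7(16.59) + 0.5(12.99) = 39.78 + 11.61 + 6.50 = 57.89
4. 1.35(29.47) + 0.7(12.99) + 0.7(6.85) = 39.78 + 9.09 + 4.80 = 53.67
5. 1.35(29.47) + 1.4(12.99) + 0.6(16.59) = 39.78 + 18.19 + 9.95 = 67.92
6. 1.4(29.47) = 41.26
The controlling combination is 5, giving 67.92 kN/m.

67.92 kN/m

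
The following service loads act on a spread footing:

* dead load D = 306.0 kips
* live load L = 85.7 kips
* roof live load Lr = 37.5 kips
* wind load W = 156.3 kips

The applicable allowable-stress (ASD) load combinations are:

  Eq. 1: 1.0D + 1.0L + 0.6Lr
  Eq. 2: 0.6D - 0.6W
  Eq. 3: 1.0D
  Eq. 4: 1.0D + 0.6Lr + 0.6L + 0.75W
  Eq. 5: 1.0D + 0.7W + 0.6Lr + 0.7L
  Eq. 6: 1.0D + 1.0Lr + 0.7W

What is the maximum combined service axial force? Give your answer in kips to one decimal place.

Eq. 1: 1.0(306.0) + 1.0(85.7) + 0.6(37.5) = 306.0 + 85.7 + 22.5 = 414.2
Eq. 2: 0.6(306.0) - 0.6(156.3) = 183.6 - 93.8 = 89.8
Eq. 3: 1.0(306.0) = 306.0
Eq. 4: 1.0(306.0) + 0.6(37.5) + 0.6(85.7) + 0.75(156.3) = 306.0 + 22.5 + 51.4 + 117.2 = 497.1
Eq. 5: 1.0(306.0) + 0.7(156.3) + 0.6(37.5) + 0.7(85.7) = 306.0 + 109.4 + 22.5 + 60.0 = 497.9
Eq. 6: 1.0(306.0) + 1.0(37.5) + 0.7(156.3) = 306.0 + 37.5 + 109.4 = 452.9
Maximum is from combination 5.

497.9 kips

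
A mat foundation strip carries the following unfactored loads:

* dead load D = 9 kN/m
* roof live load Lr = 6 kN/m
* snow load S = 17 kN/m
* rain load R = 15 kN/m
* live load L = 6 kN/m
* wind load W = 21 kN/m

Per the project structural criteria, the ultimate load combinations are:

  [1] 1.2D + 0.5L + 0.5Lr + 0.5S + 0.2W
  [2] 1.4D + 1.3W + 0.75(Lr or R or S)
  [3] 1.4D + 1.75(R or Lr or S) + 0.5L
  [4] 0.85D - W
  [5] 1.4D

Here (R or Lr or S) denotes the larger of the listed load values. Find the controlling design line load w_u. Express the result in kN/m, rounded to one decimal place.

(Lr or R or S) → S = 17 kN/m; (R or Lr or S) → S = 17 kN/m.
[1] 1.2(9) + 0.5(6) + 0.5(6) + 0.5(17) + 0.2(21) = 29.5
[2] 1.4(9) + 1.3(21) + 0.75(17) = 52.7
[3] 1.4(9) + 1.75(17) + 0.5(6) = 45.4
[4] 0.85(9) - 1.0(21) = -13.4
[5] 1.4(9) = 12.6
The controlling combination is 2, giving 52.7 kN/m.

52.7 kN/m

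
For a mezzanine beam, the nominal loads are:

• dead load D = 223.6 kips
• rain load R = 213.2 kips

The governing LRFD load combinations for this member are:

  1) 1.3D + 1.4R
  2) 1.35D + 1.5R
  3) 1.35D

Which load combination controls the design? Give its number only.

1) 1.3(223.6) + 1.4(213.2) = 290.68 + 298.48 = 589.16
2) 1.35(223.6) + 1.5(213.2) = 301.86 + 319.80 = 621.66
3) 1.35(223.6) = 301.86
The largest value is 621.66 kips from combination 2.

Combination 2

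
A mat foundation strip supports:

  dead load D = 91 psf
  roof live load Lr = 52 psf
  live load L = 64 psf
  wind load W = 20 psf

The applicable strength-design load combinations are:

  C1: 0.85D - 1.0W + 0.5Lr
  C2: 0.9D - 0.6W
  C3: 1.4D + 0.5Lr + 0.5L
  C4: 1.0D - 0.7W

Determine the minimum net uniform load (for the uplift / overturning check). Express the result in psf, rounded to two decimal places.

C1: 0.85(91) - 1.0(20) + 0.5(52) = 77.35 - 20.00 + 26.00 = 83.35
C2: 0.9(91) - 0.6(20) = 81.90 - 12.00 = 69.90
C3: 1.4(91) + 0.5(52) + 0.5(64) = 127.40 + 26.00 + 32.00 = 185.40
C4: 1.0(91) - 0.7(20) = 91.00 - 14.00 = 77.00
Combination 2 gives the minimum: 69.90 psf.

69.90 psf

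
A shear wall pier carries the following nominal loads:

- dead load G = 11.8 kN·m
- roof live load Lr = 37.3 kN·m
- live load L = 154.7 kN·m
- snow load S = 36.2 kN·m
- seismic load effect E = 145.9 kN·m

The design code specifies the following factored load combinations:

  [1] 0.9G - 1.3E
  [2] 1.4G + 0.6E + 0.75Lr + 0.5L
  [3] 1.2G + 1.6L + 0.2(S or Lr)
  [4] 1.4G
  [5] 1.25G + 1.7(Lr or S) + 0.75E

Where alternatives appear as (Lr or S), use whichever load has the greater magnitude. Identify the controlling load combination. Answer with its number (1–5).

(S or Lr) → Lr = 37.3 kN·m; (Lr or S) → Lr = 37.3 kN·m.
[1] 0.9(11.8) - 1.3(145.9) = 10.6 - 189.7 = -179.1
[2] 1.4(11.8) + 0.6(145.9) + 0.75(37.3) + 0.5(154.7) = 16.5 + 87.5 + 28.0 + 77.4 = 209.4
[3] 1.2(11.8) + 1.6(154.7) + 0.2(37.3) = 269.1
[4] 1.4(11.8) = 16.5
[5] 1.25(11.8) + 1.7(37.3) + 0.75(145.9) = 14.8 + 63.4 + 109.4 = 187.6
The largest value is 269.1 kN·m from combination 3.

Combination 3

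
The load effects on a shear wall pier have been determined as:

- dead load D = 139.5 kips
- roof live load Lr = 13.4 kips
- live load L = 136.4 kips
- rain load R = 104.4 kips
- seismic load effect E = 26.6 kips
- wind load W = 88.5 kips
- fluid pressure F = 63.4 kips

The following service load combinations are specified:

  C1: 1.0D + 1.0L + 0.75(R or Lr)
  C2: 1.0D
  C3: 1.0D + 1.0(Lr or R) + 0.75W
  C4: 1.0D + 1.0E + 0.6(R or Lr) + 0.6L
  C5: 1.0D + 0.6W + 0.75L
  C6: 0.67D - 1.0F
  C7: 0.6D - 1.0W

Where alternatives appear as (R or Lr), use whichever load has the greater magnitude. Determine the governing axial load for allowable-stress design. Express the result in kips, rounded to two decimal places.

(R or Lr) → R = 104.4 kips; (Lr or R) → R = 104.4 kips.
C1: 1.0(139.5) + 1.0(136.4) + 0.75(104.4) = 139.50 + 136.40 + 78.30 = 354.20
C2: 1.0(139.5) = 139.50
C3: 1.0(139.5) + 1.0(104.4) + 0.75(88.5) = 139.50 + 104.40 + 66.38 = 310.28
C4: 1.0(139.5) + 1.0(26.6) + 0.6(104.4) + 0.6(136.4) = 139.50 + 26.60 + 62.64 + 81.84 = 310.58
C5: 1.0(139.5) + 0.6(88.5) + 0.75(136.4) = 139.50 + 53.10 + 102.30 = 294.90
C6: 0.67(139.5) - 1.0(63.4) = 93.47 - 63.40 = 30.07
C7: 0.6(139.5) - 1.0(88.5) = 83.70 - 88.50 = -4.80
The controlling combination is 1, giving 354.20 kips.

354.20 kips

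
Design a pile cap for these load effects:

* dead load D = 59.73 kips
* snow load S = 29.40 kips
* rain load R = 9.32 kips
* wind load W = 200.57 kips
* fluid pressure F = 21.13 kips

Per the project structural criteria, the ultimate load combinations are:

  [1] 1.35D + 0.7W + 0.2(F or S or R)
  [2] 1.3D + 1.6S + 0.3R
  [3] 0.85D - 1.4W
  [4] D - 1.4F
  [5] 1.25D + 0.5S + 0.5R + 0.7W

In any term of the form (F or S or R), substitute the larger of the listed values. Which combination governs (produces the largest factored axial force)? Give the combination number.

(F or S or R) → S = 29.40 kips.
[1] 1.35(59.73) + 0.7(200.57) + 0.2(29.40) = 226.91
[2] 1.3(59.73) + 1.6(29.40) + 0.3(9.32) = 127.49
[3] 0.85(59.73) - 1.4(200.57) = -230.03
[4] 1.0(59.73) - 1.4(21.13) = 30.15
[5] 1.25(59.73) + 0.5(29.40) + 0.5(9.32) + 0.7(200.57) = 234.42
The largest value is 234.42 kips from combination 5.

Combination 5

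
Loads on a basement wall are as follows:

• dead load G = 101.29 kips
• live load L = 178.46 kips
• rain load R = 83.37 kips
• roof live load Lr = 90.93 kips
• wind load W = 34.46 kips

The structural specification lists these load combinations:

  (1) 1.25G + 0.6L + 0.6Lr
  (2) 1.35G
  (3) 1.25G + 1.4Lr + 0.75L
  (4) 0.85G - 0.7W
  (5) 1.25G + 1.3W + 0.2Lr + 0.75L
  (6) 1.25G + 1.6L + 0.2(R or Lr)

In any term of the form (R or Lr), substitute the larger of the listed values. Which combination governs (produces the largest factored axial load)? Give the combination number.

(R or Lr) → Lr = 90.93 kips.
(1) 1.25(101.29) + 0.6(178.46) + 0.6(90.93) = 126.61 + 107.08 + 54.56 = 288.25
(2) 1.35(101.29) = 136.74
(3) 1.25(101.29) + 1.4(90.93) + 0.75(178.46) = 126.61 + 127.30 + 133.85 = 387.76
(4) 0.85(101.29) - 0.7(34.46) = 61.97
(5) 1.25(101.29) + 1.3(34.46) + 0.2(90.93) + 0.75(178.46) = 323.44
(6) 1.25(101.29) + 1.6(178.46) + 0.2(90.93) = 430.33
The largest value is 430.33 kips from combination 6.

Combination 6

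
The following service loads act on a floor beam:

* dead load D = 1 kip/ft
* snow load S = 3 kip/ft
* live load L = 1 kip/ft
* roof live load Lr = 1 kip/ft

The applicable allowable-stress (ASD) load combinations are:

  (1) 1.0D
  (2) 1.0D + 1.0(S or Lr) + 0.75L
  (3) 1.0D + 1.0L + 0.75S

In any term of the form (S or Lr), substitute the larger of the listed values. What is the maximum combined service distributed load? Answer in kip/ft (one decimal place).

(S or Lr) → S = 3 kip/ft.
(1) 1.0(1) = 1.0
(2) 1.0(1) + 1.0(3) + 0.75(1) = 1.0 + 3.0 + 0.8 = 4.8
(3) 1.0(1) + 1.0(1) + 0.75(3) = 1.0 + 1.0 + 2.3 = 4.3
The controlling combination is 2, giving 4.8 kip/ft.

4.8 kip/ft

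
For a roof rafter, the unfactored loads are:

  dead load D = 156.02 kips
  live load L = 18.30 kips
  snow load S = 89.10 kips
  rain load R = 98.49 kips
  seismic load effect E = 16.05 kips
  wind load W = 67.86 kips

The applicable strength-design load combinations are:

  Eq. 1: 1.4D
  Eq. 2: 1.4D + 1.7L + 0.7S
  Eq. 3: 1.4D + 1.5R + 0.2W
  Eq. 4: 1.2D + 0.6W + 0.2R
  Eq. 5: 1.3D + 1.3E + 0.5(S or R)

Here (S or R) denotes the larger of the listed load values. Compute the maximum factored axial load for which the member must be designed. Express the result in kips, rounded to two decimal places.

379.74 kips

(S or R) → R = 98.49 kips.
Eq. 1: 1.4(156.02) = 218.43
Eq. 2: 1.4(156.02) + 1.7(18.30) + 0.7(89.10) = 311.91
Eq. 3: 1.4(156.02) + 1.5(98.49) + 0.2(67.86) = 379.74
Eq. 4: 1.2(156.02) + 0.6(67.86) + 0.2(98.49) = 247.64
Eq. 5: 1.3(156.02) + 1.3(16.05) + 0.5(98.49) = 272.94
The controlling combination is 3, giving 379.74 kips.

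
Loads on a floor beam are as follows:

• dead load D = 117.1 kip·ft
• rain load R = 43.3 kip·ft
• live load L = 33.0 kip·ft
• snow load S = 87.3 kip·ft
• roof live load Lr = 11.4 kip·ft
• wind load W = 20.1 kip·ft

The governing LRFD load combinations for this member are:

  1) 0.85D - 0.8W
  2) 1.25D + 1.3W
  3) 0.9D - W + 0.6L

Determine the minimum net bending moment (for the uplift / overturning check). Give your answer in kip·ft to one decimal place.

83.5 kip·ft

1) 0.85(117.1) - 0.8(20.1) = 83.5
2) 1.25(117.1) + 1.3(20.1) = 172.5
3) 0.9(117.1) - 1.0(20.1) + 0.6(33.0) = 105.1
Combination 1 gives the minimum: 83.5 kip·ft.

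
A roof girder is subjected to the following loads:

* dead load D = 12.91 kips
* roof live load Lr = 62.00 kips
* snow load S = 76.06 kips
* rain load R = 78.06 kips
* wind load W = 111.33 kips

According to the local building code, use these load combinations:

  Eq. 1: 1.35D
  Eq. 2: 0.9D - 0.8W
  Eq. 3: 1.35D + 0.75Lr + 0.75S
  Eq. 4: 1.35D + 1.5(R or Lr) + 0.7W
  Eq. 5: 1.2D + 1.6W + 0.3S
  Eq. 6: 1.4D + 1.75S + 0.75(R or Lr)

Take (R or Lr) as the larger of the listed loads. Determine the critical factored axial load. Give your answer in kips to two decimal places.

(R or Lr) → R = 78.06 kips.
Eq. 1: 1.35(12.91) = 17.43
Eq. 2: 0.9(12.91) - 0.8(111.33) = -77.45
Eq. 3: 1.35(12.91) + 0.75(62.00) + 0.75(76.06) = 120.97
Eq. 4: 1.35(12.91) + 1.5(78.06) + 0.7(111.33) = 17.43 + 117.09 + 77.93 = 212.45
Eq. 5: 1.2(12.91) + 1.6(111.33) + 0.3(76.06) = 15.49 + 178.13 + 22.82 = 216.44
Eq. 6: 1.4(12.91) + 1.75(76.06) + 0.75(78.06) = 209.72
Maximum is from combination 5.

216.44 kips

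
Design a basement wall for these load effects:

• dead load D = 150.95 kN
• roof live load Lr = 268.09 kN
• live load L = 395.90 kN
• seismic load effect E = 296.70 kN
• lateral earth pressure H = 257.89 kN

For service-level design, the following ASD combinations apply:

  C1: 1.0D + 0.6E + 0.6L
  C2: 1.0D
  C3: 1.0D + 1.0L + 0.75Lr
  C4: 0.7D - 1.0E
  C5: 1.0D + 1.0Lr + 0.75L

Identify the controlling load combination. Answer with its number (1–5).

Combination 3

C1: 1.0(150.95) + 0.6(296.70) + 0.6(395.90) = 566.51
C2: 1.0(150.95) = 150.95
C3: 1.0(150.95) + 1.0(395.90) + 0.75(268.09) = 747.92
C4: 0.7(150.95) - 1.0(296.70) = -191.04
C5: 1.0(150.95) + 1.0(268.09) + 0.75(395.90) = 715.97
The largest value is 747.92 kN from combination 3.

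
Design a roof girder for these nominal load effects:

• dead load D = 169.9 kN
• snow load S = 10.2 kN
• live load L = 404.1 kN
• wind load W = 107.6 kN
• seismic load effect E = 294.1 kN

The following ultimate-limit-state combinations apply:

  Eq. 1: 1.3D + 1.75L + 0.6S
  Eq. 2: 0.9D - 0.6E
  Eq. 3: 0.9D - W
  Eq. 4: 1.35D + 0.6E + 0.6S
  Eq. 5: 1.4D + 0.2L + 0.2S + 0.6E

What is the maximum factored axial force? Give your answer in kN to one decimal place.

934.2 kN

Eq. 1: 1.3(169.9) + 1.75(404.1) + 0.6(10.2) = 220.9 + 707.2 + 6.1 = 934.2
Eq. 2: 0.9(169.9) - 0.6(294.1) = 152.9 - 176.5 = -23.6
Eq. 3: 0.9(169.9) - 1.0(107.6) = 152.9 - 107.6 = 45.3
Eq. 4: 1.35(169.9) + 0.6(294.1) + 0.6(10.2) = 411.9
Eq. 5: 1.4(169.9) + 0.2(404.1) + 0.2(10.2) + 0.6(294.1) = 237.9 + 80.8 + 2.0 + 176.5 = 497.2
Combination 1 governs: N_u = 934.2 kN.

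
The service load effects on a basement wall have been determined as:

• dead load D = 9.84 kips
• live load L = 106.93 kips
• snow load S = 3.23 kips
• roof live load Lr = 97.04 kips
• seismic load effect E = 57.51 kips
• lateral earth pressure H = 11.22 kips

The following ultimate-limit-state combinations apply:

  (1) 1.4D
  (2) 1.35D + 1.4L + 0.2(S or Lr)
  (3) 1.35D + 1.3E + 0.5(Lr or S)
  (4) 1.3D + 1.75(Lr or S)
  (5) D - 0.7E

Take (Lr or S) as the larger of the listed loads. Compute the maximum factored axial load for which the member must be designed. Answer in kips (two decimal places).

(S or Lr) → Lr = 97.04 kips; (Lr or S) → Lr = 97.04 kips.
(1) 1.4(9.84) = 13.78
(2) 1.35(9.84) + 1.4(106.93) + 0.2(97.04) = 13.28 + 149.70 + 19.41 = 182.39
(3) 1.35(9.84) + 1.3(57.51) + 0.5(97.04) = 136.57
(4) 1.3(9.84) + 1.75(97.04) = 12.79 + 169.82 = 182.61
(5) 1.0(9.84) - 0.7(57.51) = 9.84 - 40.26 = -30.42
Combination 4 governs: P_u = 182.61 kips.

182.61 kips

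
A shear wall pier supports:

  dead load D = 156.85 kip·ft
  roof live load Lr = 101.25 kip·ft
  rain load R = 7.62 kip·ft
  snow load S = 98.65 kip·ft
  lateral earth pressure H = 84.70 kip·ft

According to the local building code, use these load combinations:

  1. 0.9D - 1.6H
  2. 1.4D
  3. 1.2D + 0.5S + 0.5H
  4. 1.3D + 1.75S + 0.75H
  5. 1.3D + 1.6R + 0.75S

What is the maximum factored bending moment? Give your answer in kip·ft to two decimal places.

1. 0.9(156.85) - 1.6(84.70) = 141.17 - 135.52 = 5.65
2. 1.4(156.85) = 219.59
3. 1.2(156.85) + 0.5(98.65) + 0.5(84.70) = 188.22 + 49.33 + 42.35 = 279.90
4. 1.3(156.85) + 1.75(98.65) + 0.75(84.70) = 440.07
5. 1.3(156.85) + 1.6(7.62) + 0.75(98.65) = 290.08
The controlling combination is 4, giving 440.07 kip·ft.

440.07 kip·ft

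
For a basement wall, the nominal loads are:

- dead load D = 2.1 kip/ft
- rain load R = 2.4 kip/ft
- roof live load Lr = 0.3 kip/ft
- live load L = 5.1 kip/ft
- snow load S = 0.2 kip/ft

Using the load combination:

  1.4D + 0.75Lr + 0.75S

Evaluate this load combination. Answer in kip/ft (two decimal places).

3.32 kip/ft

1.4(2.1) + 0.75(0.3) + 0.75(0.2) = 2.94 + 0.23 + 0.15 = 3.32
w_u = 3.32 kip/ft.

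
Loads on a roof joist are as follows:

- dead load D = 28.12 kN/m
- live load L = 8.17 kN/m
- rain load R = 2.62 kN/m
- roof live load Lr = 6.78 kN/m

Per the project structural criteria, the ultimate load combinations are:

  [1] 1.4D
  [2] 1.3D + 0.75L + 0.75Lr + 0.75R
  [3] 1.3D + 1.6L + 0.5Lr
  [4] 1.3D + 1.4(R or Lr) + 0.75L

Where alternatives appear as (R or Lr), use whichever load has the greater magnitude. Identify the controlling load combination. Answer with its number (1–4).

(R or Lr) → Lr = 6.78 kN/m.
[1] 1.4(28.12) = 39.37
[2] 1.3(28.12) + 0.75(8.17) + 0.75(6.78) + 0.75(2.62) = 49.73
[3] 1.3(28.12) + 1.6(8.17) + 0.5(6.78) = 36.56 + 13.07 + 3.39 = 53.02
[4] 1.3(28.12) + 1.4(6.78) + 0.75(8.17) = 36.56 + 9.49 + 6.13 = 52.18
The largest value is 53.02 kN/m from combination 3.

Combination 3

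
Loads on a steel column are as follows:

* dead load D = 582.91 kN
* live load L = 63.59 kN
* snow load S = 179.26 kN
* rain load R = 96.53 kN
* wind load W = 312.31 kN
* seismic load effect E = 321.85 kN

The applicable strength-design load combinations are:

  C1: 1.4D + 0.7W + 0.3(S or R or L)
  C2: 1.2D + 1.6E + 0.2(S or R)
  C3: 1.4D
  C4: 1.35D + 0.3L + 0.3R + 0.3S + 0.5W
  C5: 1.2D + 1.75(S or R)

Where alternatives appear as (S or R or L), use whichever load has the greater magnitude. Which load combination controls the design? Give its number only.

Combination 2

(S or R or L) → S = 179.26 kN; (S or R) → S = 179.26 kN.
C1: 1.4(582.91) + 0.7(312.31) + 0.3(179.26) = 816.07 + 218.62 + 53.78 = 1088.47
C2: 1.2(582.91) + 1.6(321.85) + 0.2(179.26) = 699.49 + 514.96 + 35.85 = 1250.30
C3: 1.4(582.91) = 816.07
C4: 1.35(582.91) + 0.3(63.59) + 0.3(96.53) + 0.3(179.26) + 0.5(312.31) = 1044.90
C5: 1.2(582.91) + 1.75(179.26) = 699.49 + 313.71 = 1013.20
The largest value is 1250.30 kN from combination 2.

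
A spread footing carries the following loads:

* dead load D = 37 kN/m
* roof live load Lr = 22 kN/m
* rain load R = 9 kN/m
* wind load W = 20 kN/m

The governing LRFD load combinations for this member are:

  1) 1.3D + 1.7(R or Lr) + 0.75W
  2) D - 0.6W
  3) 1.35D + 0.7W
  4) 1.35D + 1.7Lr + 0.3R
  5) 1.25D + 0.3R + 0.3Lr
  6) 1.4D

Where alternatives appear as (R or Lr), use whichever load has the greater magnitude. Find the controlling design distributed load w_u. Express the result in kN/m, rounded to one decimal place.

100.5 kN/m

(R or Lr) → Lr = 22 kN/m.
1) 1.3(37) + 1.7(22) + 0.75(20) = 100.5
2) 1.0(37) - 0.6(20) = 25.0
3) 1.35(37) + 0.7(20) = 64.0
4) 1.35(37) + 1.7(22) + 0.3(9) = 90.1
5) 1.25(37) + 0.3(9) + 0.3(22) = 55.6
6) 1.4(37) = 51.8
Maximum is from combination 1.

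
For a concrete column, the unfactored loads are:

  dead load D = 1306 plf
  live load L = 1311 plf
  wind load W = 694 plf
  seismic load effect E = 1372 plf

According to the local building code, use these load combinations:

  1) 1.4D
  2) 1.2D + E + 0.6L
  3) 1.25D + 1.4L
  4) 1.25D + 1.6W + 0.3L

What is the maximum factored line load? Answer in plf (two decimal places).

1) 1.4(1306) = 1828.40
2) 1.2(1306) + 1.0(1372) + 0.6(1311) = 3725.80
3) 1.25(1306) + 1.4(1311) = 3467.90
4) 1.25(1306) + 1.6(694) + 0.3(1311) = 3136.20
The controlling combination is 2, giving 3725.80 plf.

3725.80 plf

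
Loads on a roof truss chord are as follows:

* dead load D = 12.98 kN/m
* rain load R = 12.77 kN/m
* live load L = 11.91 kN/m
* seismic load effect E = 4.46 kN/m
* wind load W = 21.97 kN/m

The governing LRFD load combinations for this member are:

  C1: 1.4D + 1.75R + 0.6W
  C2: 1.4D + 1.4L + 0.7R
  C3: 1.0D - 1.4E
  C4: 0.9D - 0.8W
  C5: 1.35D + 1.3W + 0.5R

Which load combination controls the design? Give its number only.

C1: 1.4(12.98) + 1.75(12.77) + 0.6(21.97) = 53.70
C2: 1.4(12.98) + 1.4(11.91) + 0.7(12.77) = 43.79
C3: 1.0(12.98) - 1.4(4.46) = 6.74
C4: 0.9(12.98) - 0.8(21.97) = -5.89
C5: 1.35(12.98) + 1.3(21.97) + 0.5(12.77) = 52.47
The largest value is 53.70 kN/m from combination 1.

Combination 1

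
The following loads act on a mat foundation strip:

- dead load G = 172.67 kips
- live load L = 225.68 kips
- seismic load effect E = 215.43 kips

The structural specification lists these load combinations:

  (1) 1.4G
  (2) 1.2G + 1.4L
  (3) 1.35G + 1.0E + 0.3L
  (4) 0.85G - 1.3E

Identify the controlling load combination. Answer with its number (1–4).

(1) 1.4(172.67) = 241.74
(2) 1.2(172.67) + 1.4(225.68) = 523.16
(3) 1.35(172.67) + 1.0(215.43) + 0.3(225.68) = 516.24
(4) 0.85(172.67) - 1.3(215.43) = -133.29
The largest value is 523.16 kips from combination 2.

Combination 2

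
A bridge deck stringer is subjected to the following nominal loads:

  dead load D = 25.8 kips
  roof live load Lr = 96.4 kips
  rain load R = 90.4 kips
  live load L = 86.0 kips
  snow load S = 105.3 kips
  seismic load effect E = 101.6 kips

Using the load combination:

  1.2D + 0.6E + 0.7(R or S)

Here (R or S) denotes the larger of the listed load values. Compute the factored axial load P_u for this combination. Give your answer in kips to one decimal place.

(R or S) → S = 105.3 kips.
1.2(25.8) + 0.6(101.6) + 0.7(105.3) = 165.6
P_u = 165.6 kips.

165.6 kips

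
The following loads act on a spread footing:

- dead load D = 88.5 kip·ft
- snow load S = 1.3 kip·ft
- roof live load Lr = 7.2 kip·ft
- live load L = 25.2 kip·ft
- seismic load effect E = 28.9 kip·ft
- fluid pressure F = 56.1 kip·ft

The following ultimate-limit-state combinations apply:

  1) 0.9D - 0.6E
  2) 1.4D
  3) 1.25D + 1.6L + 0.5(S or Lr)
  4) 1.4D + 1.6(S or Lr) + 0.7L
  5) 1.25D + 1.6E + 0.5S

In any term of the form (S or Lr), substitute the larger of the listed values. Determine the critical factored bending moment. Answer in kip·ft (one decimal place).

(S or Lr) → Lr = 7.2 kip·ft.
1) 0.9(88.5) - 0.6(28.9) = 62.3
2) 1.4(88.5) = 123.9
3) 1.25(88.5) + 1.6(25.2) + 0.5(7.2) = 110.6 + 40.3 + 3.6 = 154.5
4) 1.4(88.5) + 1.6(7.2) + 0.7(25.2) = 153.1
5) 1.25(88.5) + 1.6(28.9) + 0.5(1.3) = 110.6 + 46.2 + 0.7 = 157.5
The controlling combination is 5, giving 157.5 kip·ft.

157.5 kip·ft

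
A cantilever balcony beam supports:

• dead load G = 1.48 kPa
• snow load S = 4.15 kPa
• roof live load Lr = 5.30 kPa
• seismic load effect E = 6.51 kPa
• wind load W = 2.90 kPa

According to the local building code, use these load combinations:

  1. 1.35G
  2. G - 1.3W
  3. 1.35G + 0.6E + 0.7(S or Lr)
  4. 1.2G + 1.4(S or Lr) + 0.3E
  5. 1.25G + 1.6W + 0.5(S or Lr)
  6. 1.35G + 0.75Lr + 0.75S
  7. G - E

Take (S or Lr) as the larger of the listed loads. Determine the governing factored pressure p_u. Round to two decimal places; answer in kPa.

11.15 kPa

(S or Lr) → Lr = 5.30 kPa.
1. 1.35(1.48) = 2.00
2. 1.0(1.48) - 1.3(2.90) = 1.48 - 3.77 = -2.29
3. 1.35(1.48) + 0.6(6.51) + 0.7(5.30) = 9.61
4. 1.2(1.48) + 1.4(5.30) + 0.3(6.51) = 1.78 + 7.42 + 1.95 = 11.15
5. 1.25(1.48) + 1.6(2.90) + 0.5(5.30) = 1.85 + 4.64 + 2.65 = 9.14
6. 1.35(1.48) + 0.75(5.30) + 0.75(4.15) = 2.00 + 3.98 + 3.11 = 9.09
7. 1.0(1.48) - 1.0(6.51) = 1.48 - 6.51 = -5.03
Combination 4 governs: p_u = 11.15 kPa.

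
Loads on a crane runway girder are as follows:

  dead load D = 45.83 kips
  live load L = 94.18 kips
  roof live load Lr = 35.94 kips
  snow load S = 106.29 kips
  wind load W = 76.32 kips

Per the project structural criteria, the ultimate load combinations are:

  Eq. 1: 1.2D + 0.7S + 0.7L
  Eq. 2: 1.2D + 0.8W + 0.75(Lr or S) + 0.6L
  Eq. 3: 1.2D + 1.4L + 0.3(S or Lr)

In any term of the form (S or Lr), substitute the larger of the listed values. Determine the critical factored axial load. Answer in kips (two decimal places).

252.28 kips

(Lr or S) → S = 106.29 kips; (S or Lr) → S = 106.29 kips.
Eq. 1: 1.2(45.83) + 0.7(106.29) + 0.7(94.18) = 55.00 + 74.40 + 65.93 = 195.33
Eq. 2: 1.2(45.83) + 0.8(76.32) + 0.75(106.29) + 0.6(94.18) = 252.28
Eq. 3: 1.2(45.83) + 1.4(94.18) + 0.3(106.29) = 55.00 + 131.85 + 31.89 = 218.74
Combination 2 governs: P_u = 252.28 kips.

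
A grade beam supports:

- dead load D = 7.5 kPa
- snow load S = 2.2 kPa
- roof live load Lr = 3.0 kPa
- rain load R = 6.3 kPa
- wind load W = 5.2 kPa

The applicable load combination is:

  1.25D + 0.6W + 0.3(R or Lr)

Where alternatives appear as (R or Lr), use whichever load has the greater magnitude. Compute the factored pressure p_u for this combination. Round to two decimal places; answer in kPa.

(R or Lr) → R = 6.3 kPa.
1.25(7.5) + 0.6(5.2) + 0.3(6.3) = 14.39
p_u = 14.39 kPa.

14.39 kPa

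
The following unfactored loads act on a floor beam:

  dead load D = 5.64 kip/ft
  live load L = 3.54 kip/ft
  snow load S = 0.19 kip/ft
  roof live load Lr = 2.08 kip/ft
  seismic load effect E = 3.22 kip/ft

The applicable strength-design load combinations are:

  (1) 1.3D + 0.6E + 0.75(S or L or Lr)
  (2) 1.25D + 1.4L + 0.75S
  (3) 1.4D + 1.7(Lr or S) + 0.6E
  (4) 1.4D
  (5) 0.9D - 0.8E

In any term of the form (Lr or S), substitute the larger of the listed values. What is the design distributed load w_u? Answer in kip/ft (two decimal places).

13.36 kip/ft

(S or L or Lr) → L = 3.54 kip/ft; (Lr or S) → Lr = 2.08 kip/ft.
(1) 1.3(5.64) + 0.6(3.22) + 0.75(3.54) = 7.33 + 1.93 + 2.66 = 11.92
(2) 1.25(5.64) + 1.4(3.54) + 0.75(0.19) = 7.05 + 4.96 + 0.14 = 12.15
(3) 1.4(5.64) + 1.7(2.08) + 0.6(3.22) = 13.36
(4) 1.4(5.64) = 7.90
(5) 0.9(5.64) - 0.8(3.22) = 5.08 - 2.58 = 2.50
Maximum is from combination 3.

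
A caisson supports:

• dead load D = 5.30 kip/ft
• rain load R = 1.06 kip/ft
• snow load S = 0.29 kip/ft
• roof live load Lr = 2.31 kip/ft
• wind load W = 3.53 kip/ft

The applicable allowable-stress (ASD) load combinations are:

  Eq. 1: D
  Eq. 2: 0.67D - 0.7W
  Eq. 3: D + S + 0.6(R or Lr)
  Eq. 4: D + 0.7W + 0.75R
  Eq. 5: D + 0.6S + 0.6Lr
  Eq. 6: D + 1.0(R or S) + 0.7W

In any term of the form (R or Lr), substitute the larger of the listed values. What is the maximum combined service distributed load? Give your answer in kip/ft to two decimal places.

8.83 kip/ft

(R or Lr) → Lr = 2.31 kip/ft; (R or S) → R = 1.06 kip/ft.
Eq. 1: 1.0(5.30) = 5.30
Eq. 2: 0.67(5.30) - 0.7(3.53) = 3.55 - 2.47 = 1.08
Eq. 3: 1.0(5.30) + 1.0(0.29) + 0.6(2.31) = 5.30 + 0.29 + 1.39 = 6.98
Eq. 4: 1.0(5.30) + 0.7(3.53) + 0.75(1.06) = 5.30 + 2.47 + 0.80 = 8.57
Eq. 5: 1.0(5.30) + 0.6(0.29) + 0.6(2.31) = 5.30 + 0.17 + 1.39 = 6.86
Eq. 6: 1.0(5.30) + 1.0(1.06) + 0.7(3.53) = 5.30 + 1.06 + 2.47 = 8.83
Combination 6 governs: w = 8.83 kip/ft.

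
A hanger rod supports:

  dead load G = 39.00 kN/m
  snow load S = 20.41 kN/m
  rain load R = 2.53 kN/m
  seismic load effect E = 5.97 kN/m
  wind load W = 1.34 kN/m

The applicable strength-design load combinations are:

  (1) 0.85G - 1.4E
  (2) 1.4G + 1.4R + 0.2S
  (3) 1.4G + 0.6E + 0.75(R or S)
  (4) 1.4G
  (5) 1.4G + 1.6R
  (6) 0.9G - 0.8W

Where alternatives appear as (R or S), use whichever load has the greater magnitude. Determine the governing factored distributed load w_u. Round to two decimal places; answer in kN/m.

73.49 kN/m

(R or S) → S = 20.41 kN/m.
(1) 0.85(39.00) - 1.4(5.97) = 33.15 - 8.36 = 24.79
(2) 1.4(39.00) + 1.4(2.53) + 0.2(20.41) = 54.60 + 3.54 + 4.08 = 62.22
(3) 1.4(39.00) + 0.6(5.97) + 0.75(20.41) = 54.60 + 3.58 + 15.31 = 73.49
(4) 1.4(39.00) = 54.60
(5) 1.4(39.00) + 1.6(2.53) = 54.60 + 4.05 = 58.65
(6) 0.9(39.00) - 0.8(1.34) = 35.10 - 1.07 = 34.03
Combination 3 governs: w_u = 73.49 kN/m.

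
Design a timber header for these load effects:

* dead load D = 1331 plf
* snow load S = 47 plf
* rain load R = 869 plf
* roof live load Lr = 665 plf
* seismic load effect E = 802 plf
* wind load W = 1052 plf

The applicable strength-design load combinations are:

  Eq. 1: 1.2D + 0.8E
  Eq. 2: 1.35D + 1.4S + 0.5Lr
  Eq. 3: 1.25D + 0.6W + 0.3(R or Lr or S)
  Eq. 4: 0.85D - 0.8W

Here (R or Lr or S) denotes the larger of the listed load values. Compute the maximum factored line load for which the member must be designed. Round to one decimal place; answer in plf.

2555.7 plf

(R or Lr or S) → R = 869 plf.
Eq. 1: 1.2(1331) + 0.8(802) = 2238.8
Eq. 2: 1.35(1331) + 1.4(47) + 0.5(665) = 2195.2
Eq. 3: 1.25(1331) + 0.6(1052) + 0.3(869) = 2555.7
Eq. 4: 0.85(1331) - 0.8(1052) = 289.8
Maximum is from combination 3.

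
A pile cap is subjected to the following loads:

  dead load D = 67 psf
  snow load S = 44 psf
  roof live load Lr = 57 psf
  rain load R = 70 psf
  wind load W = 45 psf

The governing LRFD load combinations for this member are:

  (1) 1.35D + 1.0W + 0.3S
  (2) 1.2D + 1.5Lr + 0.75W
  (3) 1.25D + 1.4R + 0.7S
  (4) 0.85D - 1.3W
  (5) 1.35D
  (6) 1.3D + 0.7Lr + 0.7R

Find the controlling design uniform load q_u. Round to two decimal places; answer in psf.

(1) 1.35(67) + 1.0(45) + 0.3(44) = 90.45 + 45.00 + 13.20 = 148.65
(2) 1.2(67) + 1.5(57) + 0.75(45) = 80.40 + 85.50 + 33.75 = 199.65
(3) 1.25(67) + 1.4(70) + 0.7(44) = 83.75 + 98.00 + 30.80 = 212.55
(4) 0.85(67) - 1.3(45) = 56.95 - 58.50 = -1.55
(5) 1.35(67) = 90.45
(6) 1.3(67) + 0.7(57) + 0.7(70) = 87.10 + 39.90 + 49.00 = 176.00
Combination 3 governs: q_u = 212.55 psf.

212.55 psf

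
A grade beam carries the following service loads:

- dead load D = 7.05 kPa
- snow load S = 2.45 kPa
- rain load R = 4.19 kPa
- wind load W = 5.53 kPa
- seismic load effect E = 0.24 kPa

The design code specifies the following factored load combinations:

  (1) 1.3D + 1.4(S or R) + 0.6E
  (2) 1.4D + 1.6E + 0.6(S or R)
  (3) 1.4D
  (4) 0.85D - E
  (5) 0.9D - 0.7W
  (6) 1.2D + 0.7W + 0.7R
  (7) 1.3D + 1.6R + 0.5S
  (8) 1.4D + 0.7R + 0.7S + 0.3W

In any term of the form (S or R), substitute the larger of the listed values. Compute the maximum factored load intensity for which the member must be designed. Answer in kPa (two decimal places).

17.09 kPa

(S or R) → R = 4.19 kPa.
(1) 1.3(7.05) + 1.4(4.19) + 0.6(0.24) = 9.17 + 5.87 + 0.14 = 15.18
(2) 1.4(7.05) + 1.6(0.24) + 0.6(4.19) = 12.77
(3) 1.4(7.05) = 9.87
(4) 0.85(7.05) - 1.0(0.24) = 5.99 - 0.24 = 5.75
(5) 0.9(7.05) - 0.7(5.53) = 2.47
(6) 1.2(7.05) + 0.7(5.53) + 0.7(4.19) = 8.46 + 3.87 + 2.93 = 15.26
(7) 1.3(7.05) + 1.6(4.19) + 0.5(2.45) = 17.09
(8) 1.4(7.05) + 0.7(4.19) + 0.7(2.45) + 0.3(5.53) = 9.87 + 2.93 + 1.72 + 1.66 = 16.18
Combination 7 governs: q_u = 17.09 kPa.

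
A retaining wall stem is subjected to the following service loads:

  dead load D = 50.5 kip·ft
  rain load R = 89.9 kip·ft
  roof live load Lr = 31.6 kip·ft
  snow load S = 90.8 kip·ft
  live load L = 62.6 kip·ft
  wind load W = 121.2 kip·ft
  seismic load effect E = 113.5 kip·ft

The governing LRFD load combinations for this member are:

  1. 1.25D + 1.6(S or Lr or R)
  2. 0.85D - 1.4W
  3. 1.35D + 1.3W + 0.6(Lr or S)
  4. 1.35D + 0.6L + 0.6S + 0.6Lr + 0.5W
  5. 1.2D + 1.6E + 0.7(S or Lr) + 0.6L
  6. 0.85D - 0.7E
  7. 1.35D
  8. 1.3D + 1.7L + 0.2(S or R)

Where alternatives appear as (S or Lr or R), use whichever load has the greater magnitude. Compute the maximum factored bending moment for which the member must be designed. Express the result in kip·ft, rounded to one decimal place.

(S or Lr or R) → S = 90.8 kip·ft; (Lr or S) → S = 90.8 kip·ft; (S or Lr) → S = 90.8 kip·ft; (S or R) → S = 90.8 kip·ft.
1. 1.25(50.5) + 1.6(90.8) = 208.4
2. 0.85(50.5) - 1.4(121.2) = -126.8
3. 1.35(50.5) + 1.3(121.2) + 0.6(90.8) = 280.2
4. 1.35(50.5) + 0.6(62.6) + 0.6(90.8) + 0.6(31.6) + 0.5(121.2) = 239.8
5. 1.2(50.5) + 1.6(113.5) + 0.7(90.8) + 0.6(62.6) = 343.3
6. 0.85(50.5) - 0.7(113.5) = -36.5
7. 1.35(50.5) = 68.2
8. 1.3(50.5) + 1.7(62.6) + 0.2(90.8) = 190.2
Combination 5 governs: M_u = 343.3 kip·ft.

343.3 kip·ft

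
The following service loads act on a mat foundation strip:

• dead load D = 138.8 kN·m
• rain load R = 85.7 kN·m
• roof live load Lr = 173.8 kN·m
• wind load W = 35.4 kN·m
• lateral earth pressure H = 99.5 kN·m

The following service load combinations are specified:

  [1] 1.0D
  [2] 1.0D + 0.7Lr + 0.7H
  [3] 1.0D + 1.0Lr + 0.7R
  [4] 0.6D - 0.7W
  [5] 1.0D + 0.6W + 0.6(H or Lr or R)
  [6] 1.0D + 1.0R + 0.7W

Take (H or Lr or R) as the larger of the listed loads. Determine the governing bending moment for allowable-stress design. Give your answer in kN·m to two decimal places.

372.59 kN·m

(H or Lr or R) → Lr = 173.8 kN·m.
[1] 1.0(138.8) = 138.80
[2] 1.0(138.8) + 0.7(173.8) + 0.7(99.5) = 138.80 + 121.66 + 69.65 = 330.11
[3] 1.0(138.8) + 1.0(173.8) + 0.7(85.7) = 138.80 + 173.80 + 59.99 = 372.59
[4] 0.6(138.8) - 0.7(35.4) = 83.28 - 24.78 = 58.50
[5] 1.0(138.8) + 0.6(35.4) + 0.6(173.8) = 138.80 + 21.24 + 104.28 = 264.32
[6] 1.0(138.8) + 1.0(85.7) + 0.7(35.4) = 138.80 + 85.70 + 24.78 = 249.28
Maximum is from combination 3.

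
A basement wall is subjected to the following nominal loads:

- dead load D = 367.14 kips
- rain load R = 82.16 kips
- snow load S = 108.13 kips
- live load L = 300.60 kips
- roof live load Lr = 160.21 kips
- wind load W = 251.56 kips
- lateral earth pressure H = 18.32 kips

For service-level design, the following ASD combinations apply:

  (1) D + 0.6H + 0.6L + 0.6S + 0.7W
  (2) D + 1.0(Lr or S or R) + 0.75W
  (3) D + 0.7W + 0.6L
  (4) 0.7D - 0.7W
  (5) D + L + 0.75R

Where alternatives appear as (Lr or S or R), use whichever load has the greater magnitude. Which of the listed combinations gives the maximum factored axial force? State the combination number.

Combination 1

(Lr or S or R) → Lr = 160.21 kips.
(1) 1.0(367.14) + 0.6(18.32) + 0.6(300.60) + 0.6(108.13) + 0.7(251.56) = 367.14 + 10.99 + 180.36 + 64.88 + 176.09 = 799.46
(2) 1.0(367.14) + 1.0(160.21) + 0.75(251.56) = 367.14 + 160.21 + 188.67 = 716.02
(3) 1.0(367.14) + 0.7(251.56) + 0.6(300.60) = 367.14 + 176.09 + 180.36 = 723.59
(4) 0.7(367.14) - 0.7(251.56) = 257.00 - 176.09 = 80.91
(5) 1.0(367.14) + 1.0(300.60) + 0.75(82.16) = 367.14 + 300.60 + 61.62 = 729.36
The largest value is 799.46 kips from combination 1.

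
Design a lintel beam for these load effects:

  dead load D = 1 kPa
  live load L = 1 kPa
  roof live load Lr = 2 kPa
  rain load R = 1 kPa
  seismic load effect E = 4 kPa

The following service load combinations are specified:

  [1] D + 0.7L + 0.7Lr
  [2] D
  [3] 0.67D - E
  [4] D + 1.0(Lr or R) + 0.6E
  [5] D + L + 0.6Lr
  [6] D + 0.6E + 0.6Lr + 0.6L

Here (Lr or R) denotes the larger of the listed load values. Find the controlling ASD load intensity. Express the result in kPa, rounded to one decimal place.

(Lr or R) → Lr = 2 kPa.
[1] 1.0(1) + 0.7(1) + 0.7(2) = 1.0 + 0.7 + 1.4 = 3.1
[2] 1.0(1) = 1.0
[3] 0.67(1) - 1.0(4) = 0.7 - 4.0 = -3.3
[4] 1.0(1) + 1.0(2) + 0.6(4) = 1.0 + 2.0 + 2.4 = 5.4
[5] 1.0(1) + 1.0(1) + 0.6(2) = 1.0 + 1.0 + 1.2 = 3.2
[6] 1.0(1) + 0.6(4) + 0.6(2) + 0.6(1) = 1.0 + 2.4 + 1.2 + 0.6 = 5.2
Maximum is from combination 4.

5.4 kPa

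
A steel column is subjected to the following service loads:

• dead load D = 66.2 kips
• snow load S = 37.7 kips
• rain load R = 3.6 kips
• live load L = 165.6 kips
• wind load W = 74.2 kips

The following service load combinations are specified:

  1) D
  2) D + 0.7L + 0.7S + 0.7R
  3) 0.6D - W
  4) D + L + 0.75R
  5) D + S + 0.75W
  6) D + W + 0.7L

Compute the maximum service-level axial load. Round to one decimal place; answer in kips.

1) 1.0(66.2) = 66.2
2) 1.0(66.2) + 0.7(165.6) + 0.7(37.7) + 0.7(3.6) = 211.0
3) 0.6(66.2) - 1.0(74.2) = -34.5
4) 1.0(66.2) + 1.0(165.6) + 0.75(3.6) = 234.5
5) 1.0(66.2) + 1.0(37.7) + 0.75(74.2) = 159.6
6) 1.0(66.2) + 1.0(74.2) + 0.7(165.6) = 256.3
The controlling combination is 6, giving 256.3 kips.

256.3 kips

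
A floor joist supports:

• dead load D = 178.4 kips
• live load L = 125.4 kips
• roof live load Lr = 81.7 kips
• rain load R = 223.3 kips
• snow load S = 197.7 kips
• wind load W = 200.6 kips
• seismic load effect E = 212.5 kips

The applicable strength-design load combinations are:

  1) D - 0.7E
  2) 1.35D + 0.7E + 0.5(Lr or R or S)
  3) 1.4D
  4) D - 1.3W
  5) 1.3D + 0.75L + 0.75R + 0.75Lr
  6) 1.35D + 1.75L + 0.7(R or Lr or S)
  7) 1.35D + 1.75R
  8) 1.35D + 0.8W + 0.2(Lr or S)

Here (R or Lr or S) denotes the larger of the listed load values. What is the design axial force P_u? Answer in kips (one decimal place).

631.6 kips

(Lr or R or S) → R = 223.3 kips; (R or Lr or S) → R = 223.3 kips; (Lr or S) → S = 197.7 kips.
1) 1.0(178.4) - 0.7(212.5) = 29.7
2) 1.35(178.4) + 0.7(212.5) + 0.5(223.3) = 501.2
3) 1.4(178.4) = 249.8
4) 1.0(178.4) - 1.3(200.6) = 178.4 - 260.8 = -82.4
5) 1.3(178.4) + 0.75(125.4) + 0.75(223.3) + 0.75(81.7) = 554.7
6) 1.35(178.4) + 1.75(125.4) + 0.7(223.3) = 240.8 + 219.5 + 156.3 = 616.6
7) 1.35(178.4) + 1.75(223.3) = 240.8 + 390.8 = 631.6
8) 1.35(178.4) + 0.8(200.6) + 0.2(197.7) = 440.9
The controlling combination is 7, giving 631.6 kips.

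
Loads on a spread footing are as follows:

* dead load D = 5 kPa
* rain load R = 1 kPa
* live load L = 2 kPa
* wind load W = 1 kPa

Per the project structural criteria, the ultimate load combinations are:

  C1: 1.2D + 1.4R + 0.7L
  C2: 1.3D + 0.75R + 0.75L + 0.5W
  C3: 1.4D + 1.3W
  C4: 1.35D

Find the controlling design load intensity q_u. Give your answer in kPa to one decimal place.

C1: 1.2(5) + 1.4(1) + 0.7(2) = 8.8
C2: 1.3(5) + 0.75(1) + 0.75(2) + 0.5(1) = 9.3
C3: 1.4(5) + 1.3(1) = 8.3
C4: 1.35(5) = 6.8
The controlling combination is 2, giving 9.3 kPa.

9.3 kPa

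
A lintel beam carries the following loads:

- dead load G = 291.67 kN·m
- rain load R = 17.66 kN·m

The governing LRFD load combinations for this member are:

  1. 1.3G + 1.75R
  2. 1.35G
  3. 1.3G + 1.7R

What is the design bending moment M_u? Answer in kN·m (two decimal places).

410.08 kN·m

1. 1.3(291.67) + 1.75(17.66) = 379.17 + 30.91 = 410.08
2. 1.35(291.67) = 393.75
3. 1.3(291.67) + 1.7(17.66) = 379.17 + 30.02 = 409.19
Combination 1 governs: M_u = 410.08 kN·m.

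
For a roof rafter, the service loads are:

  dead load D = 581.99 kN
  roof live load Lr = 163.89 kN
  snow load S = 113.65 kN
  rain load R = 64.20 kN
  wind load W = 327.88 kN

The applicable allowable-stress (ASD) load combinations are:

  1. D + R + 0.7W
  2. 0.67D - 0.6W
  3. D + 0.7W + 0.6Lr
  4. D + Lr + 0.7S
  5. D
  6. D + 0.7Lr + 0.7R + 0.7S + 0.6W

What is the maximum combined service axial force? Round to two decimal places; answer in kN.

1. 1.0(581.99) + 1.0(64.20) + 0.7(327.88) = 581.99 + 64.20 + 229.52 = 875.71
2. 0.67(581.99) - 0.6(327.88) = 193.21
3. 1.0(581.99) + 0.7(327.88) + 0.6(163.89) = 581.99 + 229.52 + 98.33 = 909.84
4. 1.0(581.99) + 1.0(163.89) + 0.7(113.65) = 581.99 + 163.89 + 79.56 = 825.44
5. 1.0(581.99) = 581.99
6. 1.0(581.99) + 0.7(163.89) + 0.7(64.20) + 0.7(113.65) + 0.6(327.88) = 581.99 + 114.72 + 44.94 + 79.56 + 196.73 = 1017.94
The controlling combination is 6, giving 1017.94 kN.

1017.94 kN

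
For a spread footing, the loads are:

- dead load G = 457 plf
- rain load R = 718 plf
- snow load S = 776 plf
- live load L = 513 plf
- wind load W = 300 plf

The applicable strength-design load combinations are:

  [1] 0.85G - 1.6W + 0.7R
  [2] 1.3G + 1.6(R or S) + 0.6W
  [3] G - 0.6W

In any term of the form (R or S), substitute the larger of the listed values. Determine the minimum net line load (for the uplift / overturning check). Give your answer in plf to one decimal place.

(R or S) → S = 776 plf.
[1] 0.85(457) - 1.6(300) + 0.7(718) = 411.1
[2] 1.3(457) + 1.6(776) + 0.6(300) = 2015.7
[3] 1.0(457) - 0.6(300) = 277.0
Combination 3 gives the minimum: 277.0 plf.

277.0 plf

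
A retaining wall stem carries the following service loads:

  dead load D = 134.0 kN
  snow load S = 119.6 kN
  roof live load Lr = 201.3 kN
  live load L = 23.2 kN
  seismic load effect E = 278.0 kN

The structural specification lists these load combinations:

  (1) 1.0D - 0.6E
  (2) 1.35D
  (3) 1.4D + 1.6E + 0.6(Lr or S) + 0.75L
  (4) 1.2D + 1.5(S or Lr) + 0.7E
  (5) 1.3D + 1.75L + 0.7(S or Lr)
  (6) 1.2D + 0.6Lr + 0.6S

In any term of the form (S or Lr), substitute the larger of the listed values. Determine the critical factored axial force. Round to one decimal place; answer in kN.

770.6 kN

(Lr or S) → Lr = 201.3 kN; (S or Lr) → Lr = 201.3 kN.
(1) 1.0(134.0) - 0.6(278.0) = 134.0 - 166.8 = -32.8
(2) 1.35(134.0) = 180.9
(3) 1.4(134.0) + 1.6(278.0) + 0.6(201.3) + 0.75(23.2) = 187.6 + 444.8 + 120.8 + 17.4 = 770.6
(4) 1.2(134.0) + 1.5(201.3) + 0.7(278.0) = 160.8 + 302.0 + 194.6 = 657.4
(5) 1.3(134.0) + 1.75(23.2) + 0.7(201.3) = 174.2 + 40.6 + 140.9 = 355.7
(6) 1.2(134.0) + 0.6(201.3) + 0.6(119.6) = 353.3
Maximum is from combination 3.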